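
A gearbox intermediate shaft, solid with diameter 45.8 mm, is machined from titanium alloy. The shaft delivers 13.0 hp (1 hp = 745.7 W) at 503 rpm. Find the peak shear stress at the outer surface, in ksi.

ω = 2π·503/60 = 52.67 rad/s, so T = P/ω = 13.0×745.7 / 52.67 = 184.0 N·m.
J = πd⁴/32 = π(0.0458)⁴/32 = 4.320×10^-7 m⁴.
τ_max = T·r/J = 184.0 × 0.0229 / 4.320×10^-7 = 9.756×10^6 Pa.

1.42 ksi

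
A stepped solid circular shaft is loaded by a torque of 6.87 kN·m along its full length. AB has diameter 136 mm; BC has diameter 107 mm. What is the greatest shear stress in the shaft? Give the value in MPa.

28.6 MPa

Under the same torque, τ_max = 16T/(πd³) is largest where d is smallest — segment BC (d = 107 mm).
τ_max = 16·6870/(π·(0.107)³) = 2.856×10^7 Pa.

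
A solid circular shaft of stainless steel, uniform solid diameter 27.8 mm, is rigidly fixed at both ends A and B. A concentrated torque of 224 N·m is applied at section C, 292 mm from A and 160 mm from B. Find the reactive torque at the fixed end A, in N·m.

79.3 N·m

With uniform GJ and both ends fixed, compatibility θ_AC = θ_CB gives T_A·a = T_B·b, together with T_A + T_B = T₀.
T_A = T₀·b/(a+b) = 224.0·160/452.0 = 79.29 N·m; T_B = 144.7 N·m.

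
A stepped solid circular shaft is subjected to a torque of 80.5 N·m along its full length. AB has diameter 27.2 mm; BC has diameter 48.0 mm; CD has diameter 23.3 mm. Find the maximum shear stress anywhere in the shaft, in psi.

Under the same torque, τ_max = 16T/(πd³) is largest where d is smallest — segment CD (d = 23.3 mm).
τ_max = 16·80.50/(π·(0.0233)³) = 3.241×10^7 Pa.

4700 psi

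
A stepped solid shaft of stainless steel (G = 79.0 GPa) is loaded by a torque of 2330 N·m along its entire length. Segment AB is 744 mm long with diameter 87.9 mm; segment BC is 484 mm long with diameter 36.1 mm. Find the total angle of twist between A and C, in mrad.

89.4 mrad

J_AB = π(0.0879)⁴/32 = 5.86×10^-6 m⁴; J_BC = π(0.0361)⁴/32 = 1.67×10^-7 m⁴.
θ = (T/G)·Σ L_i/J_i = (2330/79.0×10⁹)·(0.744/5.86×10^-6 + 0.484/1.67×10^-7) = 0.08936 rad.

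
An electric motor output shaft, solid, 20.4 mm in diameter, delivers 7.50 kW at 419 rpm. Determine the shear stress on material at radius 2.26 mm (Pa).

2.27e7 Pa

ω = 2π·419/60 = 43.88 rad/s, so T = P/ω = 7.50×10³ / 43.88 = 170.9 N·m.
J = πd⁴/32 = π(0.0204)⁴/32 = 1.700×10^-8 m⁴.
Shear stress varies linearly with radius: τ = T·r/J = 170.9 × 0.00226 / 1.700×10^-8 = 2.272×10^7 Pa.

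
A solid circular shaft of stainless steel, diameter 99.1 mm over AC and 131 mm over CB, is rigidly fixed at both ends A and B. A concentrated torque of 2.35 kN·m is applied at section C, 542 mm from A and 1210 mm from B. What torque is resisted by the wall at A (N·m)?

993 N·m

Compatibility: T_A·a/J_AC = T_B·b/J_CB with T_A + T_B = T₀.
J_AC = 9.47×10^-6 m⁴, J_CB = 2.89×10^-5 m⁴, so T_A = T₀·(J_AC/a)/((J_AC/a)+(J_CB/b)) = 992.5 N·m, T_B = 1357 N·m.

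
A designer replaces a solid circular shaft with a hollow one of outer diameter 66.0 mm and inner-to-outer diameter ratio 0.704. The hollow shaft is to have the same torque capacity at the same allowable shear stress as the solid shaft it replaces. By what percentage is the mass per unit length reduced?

Equal τ_max and T ⇒ the solid shaft needs d_s³ = d_o³(1−k⁴), so d_s = 66.0·(1−0.704⁴)^(1/3) = 60.08 mm.
Area ratio A_h/A_s = d_o²(1−k²)/d_s² = (1−k²)/(1−k⁴)^(2/3) = 0.6087.
Mass saving = 1 − 0.6087 = 39.1 %.

39.1 %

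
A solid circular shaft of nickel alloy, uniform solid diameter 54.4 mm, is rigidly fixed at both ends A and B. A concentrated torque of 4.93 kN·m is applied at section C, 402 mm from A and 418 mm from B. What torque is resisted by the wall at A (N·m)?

With uniform GJ and both ends fixed, compatibility θ_AC = θ_CB gives T_A·a = T_B·b, together with T_A + T_B = T₀.
T_A = T₀·b/(a+b) = 4930·418/820.0 = 2513 N·m; T_B = 2417 N·m.

2510 N·m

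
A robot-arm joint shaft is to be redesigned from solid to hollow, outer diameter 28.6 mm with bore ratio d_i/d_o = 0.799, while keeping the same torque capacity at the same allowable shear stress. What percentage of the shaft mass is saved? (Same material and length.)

Equal τ_max and T ⇒ the solid shaft needs d_s³ = d_o³(1−k⁴), so d_s = 28.6·(1−0.799⁴)^(1/3) = 24.02 mm.
Area ratio A_h/A_s = d_o²(1−k²)/d_s² = (1−k²)/(1−k⁴)^(2/3) = 0.5126.
Mass saving = 1 − 0.5126 = 48.7 %.

48.7 %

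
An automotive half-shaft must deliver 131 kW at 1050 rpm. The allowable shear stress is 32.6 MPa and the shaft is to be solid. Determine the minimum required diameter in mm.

57.1 mm

ω = 2π·1050/60 = 110.0 rad/s, so T = P/ω = 131×10³ / 110.0 = 1191 N·m.
For a solid shaft τ_max = 16T/(πd³), so d = (16T/(π τ_allow))^(1/3) = (16·1191/(π·3.26×10^7))^(1/3) = 0.05710 m.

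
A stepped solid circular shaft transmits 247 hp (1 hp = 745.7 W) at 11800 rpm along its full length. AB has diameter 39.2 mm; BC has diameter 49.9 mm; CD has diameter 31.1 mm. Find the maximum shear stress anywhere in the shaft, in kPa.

ω = 2π·11800/60 = 1236 rad/s, so T = P/ω = 247×745.7 / 1236 = 149.1 N·m.
Under the same torque, τ_max = 16T/(πd³) is largest where d is smallest — segment CD (d = 31.1 mm).
τ_max = 16·149.1/(π·(0.0311)³) = 2.524×10^7 Pa.

25200 kPa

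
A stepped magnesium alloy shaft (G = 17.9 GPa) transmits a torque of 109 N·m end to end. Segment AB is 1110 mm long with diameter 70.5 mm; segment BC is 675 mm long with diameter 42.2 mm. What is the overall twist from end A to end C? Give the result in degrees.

J_AB = π(0.0705)⁴/32 = 2.43×10^-6 m⁴; J_BC = π(0.0422)⁴/32 = 3.11×10^-7 m⁴.
θ = (T/G)·Σ L_i/J_i = (109.0/17.9×10⁹)·(1.11/2.43×10^-6 + 0.675/3.11×10^-7) = 0.01599 rad.

0.916°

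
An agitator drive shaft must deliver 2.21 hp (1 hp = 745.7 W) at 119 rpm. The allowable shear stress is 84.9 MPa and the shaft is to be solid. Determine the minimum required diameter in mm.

ω = 2π·119/60 = 12.46 rad/s, so T = P/ω = 2.21×745.7 / 12.46 = 132.2 N·m.
For a solid shaft τ_max = 16T/(πd³), so d = (16T/(π τ_allow))^(1/3) = (16·132.2/(π·8.49×10^7))^(1/3) = 0.01994 m.

19.9 mm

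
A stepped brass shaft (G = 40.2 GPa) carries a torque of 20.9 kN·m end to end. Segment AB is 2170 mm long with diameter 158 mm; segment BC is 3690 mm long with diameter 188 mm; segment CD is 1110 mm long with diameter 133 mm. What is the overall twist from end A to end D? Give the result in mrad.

J_AB = π(0.158)⁴/32 = 6.12×10^-5 m⁴; J_BC = π(0.188)⁴/32 = 1.23×10^-4 m⁴; J_CD = π(0.133)⁴/32 = 3.07×10^-5 m⁴.
θ = (T/G)·Σ L_i/J_i = (20900/40.2×10⁹)·(2.17/6.12×10^-5 + 3.69/1.23×10^-4 + 1.11/3.07×10^-5) = 0.05287 rad.

52.9 mrad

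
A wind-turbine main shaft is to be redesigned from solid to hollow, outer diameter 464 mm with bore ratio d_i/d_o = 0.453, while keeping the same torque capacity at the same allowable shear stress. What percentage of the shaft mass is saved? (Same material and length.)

Equal τ_max and T ⇒ the solid shaft needs d_s³ = d_o³(1−k⁴), so d_s = 464·(1−0.453⁴)^(1/3) = 457.4 mm.
Area ratio A_h/A_s = d_o²(1−k²)/d_s² = (1−k²)/(1−k⁴)^(2/3) = 0.8179.
Mass saving = 1 − 0.8179 = 18.2 %.

18.2 %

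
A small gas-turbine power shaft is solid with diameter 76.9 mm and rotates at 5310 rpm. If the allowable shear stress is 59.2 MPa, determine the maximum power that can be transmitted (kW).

J = πd⁴/32 = π(0.0769)⁴/32 = 3.433×10^-6 m⁴.
T_max = τ_allow·J/r = 5.92×10^7 × 3.433×10^-6 / 0.0385 = 5286 N·m.
ω = 2π·5310/60 = 556.1 rad/s, so P_max = T_max·ω = 2.939×10^6 W.

2940 kW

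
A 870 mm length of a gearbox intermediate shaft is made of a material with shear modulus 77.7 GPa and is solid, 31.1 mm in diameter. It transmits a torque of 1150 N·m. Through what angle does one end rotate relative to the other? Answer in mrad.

J = πd⁴/32 = π(0.0311)⁴/32 = 9.184×10^-8 m⁴.
θ = T·L/(G·J) = 1150 × 0.870 / (77.7×10⁹ × 9.184×10^-8) = 0.1402 rad.

140 mrad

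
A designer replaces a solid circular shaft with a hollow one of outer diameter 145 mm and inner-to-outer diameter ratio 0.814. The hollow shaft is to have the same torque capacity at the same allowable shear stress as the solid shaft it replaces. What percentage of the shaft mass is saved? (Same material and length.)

50.4 %

Equal τ_max and T ⇒ the solid shaft needs d_s³ = d_o³(1−k⁴), so d_s = 145·(1−0.814⁴)^(1/3) = 119.6 mm.
Area ratio A_h/A_s = d_o²(1−k²)/d_s² = (1−k²)/(1−k⁴)^(2/3) = 0.4961.
Mass saving = 1 − 0.4961 = 50.4 %.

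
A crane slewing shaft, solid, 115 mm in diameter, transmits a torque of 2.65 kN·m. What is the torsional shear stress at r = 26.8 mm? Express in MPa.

J = πd⁴/32 = π(0.115)⁴/32 = 1.717×10^-5 m⁴.
Shear stress varies linearly with radius: τ = T·r/J = 2650 × 0.0268 / 1.717×10^-5 = 4.136×10^6 Pa.

4.14 MPa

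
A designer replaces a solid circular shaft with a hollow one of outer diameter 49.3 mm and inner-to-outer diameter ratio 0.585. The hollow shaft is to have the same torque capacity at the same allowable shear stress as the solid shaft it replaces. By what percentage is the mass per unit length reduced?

Equal τ_max and T ⇒ the solid shaft needs d_s³ = d_o³(1−k⁴), so d_s = 49.3·(1−0.585⁴)^(1/3) = 47.29 mm.
Area ratio A_h/A_s = d_o²(1−k²)/d_s² = (1−k²)/(1−k⁴)^(2/3) = 0.7147.
Mass saving = 1 − 0.7147 = 28.5 %.

28.5 %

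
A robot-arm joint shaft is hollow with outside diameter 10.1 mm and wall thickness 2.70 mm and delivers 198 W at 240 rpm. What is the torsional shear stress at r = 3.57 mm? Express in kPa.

28900 kPa

ω = 2π·240/60 = 25.13 rad/s, so T = P/ω = 198 / 25.13 = 7.878 N·m.
J = π(d_o⁴ − d_i⁴)/32 = π(0.0101⁴ − 0.00470⁴)/32 = 9.737×10^-10 m⁴.
Shear stress varies linearly with radius: τ = T·r/J = 7.878 × 0.00357 / 9.737×10^-10 = 2.888×10^7 Pa.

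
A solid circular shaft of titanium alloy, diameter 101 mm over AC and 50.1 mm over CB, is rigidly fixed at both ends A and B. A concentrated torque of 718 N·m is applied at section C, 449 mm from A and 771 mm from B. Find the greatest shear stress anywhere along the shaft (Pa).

Compatibility: T_A·a/J_AC = T_B·b/J_CB with T_A + T_B = T₀.
J_AC = 1.02×10^-5 m⁴, J_CB = 6.19×10^-7 m⁴, so T_A = T₀·(J_AC/a)/((J_AC/a)+(J_CB/b)) = 693.5 N·m, T_B = 24.45 N·m.
τ in each portion: τ_AC = 3.43×10^6 Pa, τ_CB = 9.90×10^5 Pa; maximum is in AC.
τ_max = T_AC·r/J = 693.5·0.0505/1.02×10^-5 = 3.428×10^6 Pa.

3.43e6 Pa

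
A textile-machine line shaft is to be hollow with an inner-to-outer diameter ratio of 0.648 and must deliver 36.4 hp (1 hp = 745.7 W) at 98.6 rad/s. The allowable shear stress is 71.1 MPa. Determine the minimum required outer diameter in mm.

28.8 mm

ω = 98.6 rad/s, so T = P/ω = 36.4×745.7 / 98.60 = 275.3 N·m.
For a hollow shaft with d_i/d_o = 0.648: τ_max = 16T/(π d_o³ (1−k⁴)), so d_o = [16T/(π τ_allow (1−k⁴))]^(1/3) = [16·275.3/(π·7.11×10^7·0.8237)]^(1/3) = 0.02882 m.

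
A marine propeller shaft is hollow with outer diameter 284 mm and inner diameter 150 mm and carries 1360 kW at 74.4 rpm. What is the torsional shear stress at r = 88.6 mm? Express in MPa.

ω = 2π·74.4/60 = 7.791 rad/s, so T = P/ω = 1360×10³ / 7.791 = 174600 N·m.
J = π(d_o⁴ − d_i⁴)/32 = π(0.284⁴ − 0.150⁴)/32 = 5.890×10^-4 m⁴.
Shear stress varies linearly with radius: τ = T·r/J = 174600 × 0.0886 / 5.890×10^-4 = 2.626×10^7 Pa.

26.3 MPa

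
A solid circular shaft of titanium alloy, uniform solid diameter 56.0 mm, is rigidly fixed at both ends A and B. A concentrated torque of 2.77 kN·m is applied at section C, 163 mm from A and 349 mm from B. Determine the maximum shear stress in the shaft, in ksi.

With uniform GJ and both ends fixed, compatibility θ_AC = θ_CB gives T_A·a = T_B·b, together with T_A + T_B = T₀.
T_A = T₀·b/(a+b) = 2770·349/512.0 = 1888 N·m; T_B = 881.9 N·m.
τ in each portion: τ_AC = 5.48×10^7 Pa, τ_CB = 2.56×10^7 Pa; maximum is in AC.
τ_max = T_AC·r/J = 1888·0.0280/9.65×10^-7 = 5.476×10^7 Pa.

7.94 ksi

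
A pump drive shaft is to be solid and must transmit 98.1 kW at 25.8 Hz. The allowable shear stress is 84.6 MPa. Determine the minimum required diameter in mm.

ω = 2π·25.8 = 162.1 rad/s, so T = P/ω = 98.1×10³ / 162.1 = 605.2 N·m.
For a solid shaft τ_max = 16T/(πd³), so d = (16T/(π τ_allow))^(1/3) = (16·605.2/(π·8.46×10^7))^(1/3) = 0.03315 m.

33.2 mm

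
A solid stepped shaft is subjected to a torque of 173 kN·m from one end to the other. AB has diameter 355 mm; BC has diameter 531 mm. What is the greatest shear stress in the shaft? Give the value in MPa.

Under the same torque, τ_max = 16T/(πd³) is largest where d is smallest — segment AB (d = 355 mm).
τ_max = 16·173000/(π·(0.355)³) = 1.969×10^7 Pa.

19.7 MPa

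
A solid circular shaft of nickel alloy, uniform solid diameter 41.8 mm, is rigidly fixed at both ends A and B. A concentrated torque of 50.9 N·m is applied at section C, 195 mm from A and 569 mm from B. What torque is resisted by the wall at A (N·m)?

With uniform GJ and both ends fixed, compatibility θ_AC = θ_CB gives T_A·a = T_B·b, together with T_A + T_B = T₀.
T_A = T₀·b/(a+b) = 50.90·569/764.0 = 37.91 N·m; T_B = 12.99 N·m.

37.9 N·m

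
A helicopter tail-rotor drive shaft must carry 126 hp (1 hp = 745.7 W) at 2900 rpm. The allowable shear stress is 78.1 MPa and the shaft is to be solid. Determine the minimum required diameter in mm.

ω = 2π·2900/60 = 303.7 rad/s, so T = P/ω = 126×745.7 / 303.7 = 309.4 N·m.
For a solid shaft τ_max = 16T/(πd³), so d = (16T/(π τ_allow))^(1/3) = (16·309.4/(π·7.81×10^7))^(1/3) = 0.02722 m.

27.2 mm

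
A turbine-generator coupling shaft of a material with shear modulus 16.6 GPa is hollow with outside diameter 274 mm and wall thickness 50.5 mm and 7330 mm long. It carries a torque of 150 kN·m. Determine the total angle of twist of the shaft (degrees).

8.15°

J = π(d_o⁴ − d_i⁴)/32 = π(0.274⁴ − 0.173⁴)/32 = 4.654×10^-4 m⁴.
θ = T·L/(G·J) = 150000 × 7.33 / (16.6×10⁹ × 4.654×10^-4) = 0.1423 rad.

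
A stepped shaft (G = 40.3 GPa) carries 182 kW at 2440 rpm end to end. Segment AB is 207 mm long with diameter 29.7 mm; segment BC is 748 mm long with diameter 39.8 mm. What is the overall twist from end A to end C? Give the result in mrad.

ω = 2π·2440/60 = 255.5 rad/s, so T = P/ω = 182×10³ / 255.5 = 712.3 N·m.
J_AB = π(0.0297)⁴/32 = 7.64×10^-8 m⁴; J_BC = π(0.0398)⁴/32 = 2.46×10^-7 m⁴.
θ = (T/G)·Σ L_i/J_i = (712.3/40.3×10⁹)·(0.207/7.64×10^-8 + 0.748/2.46×10^-7) = 0.1016 rad.

102 mrad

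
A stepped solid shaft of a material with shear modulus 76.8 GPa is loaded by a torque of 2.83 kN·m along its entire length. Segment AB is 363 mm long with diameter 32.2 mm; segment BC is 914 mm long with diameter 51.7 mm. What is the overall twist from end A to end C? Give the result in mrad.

175 mrad

J_AB = π(0.0322)⁴/32 = 1.06×10^-7 m⁴; J_BC = π(0.0517)⁴/32 = 7.01×10^-7 m⁴.
θ = (T/G)·Σ L_i/J_i = (2830/76.8×10⁹)·(0.363/1.06×10^-7 + 0.914/7.01×10^-7) = 0.1748 rad.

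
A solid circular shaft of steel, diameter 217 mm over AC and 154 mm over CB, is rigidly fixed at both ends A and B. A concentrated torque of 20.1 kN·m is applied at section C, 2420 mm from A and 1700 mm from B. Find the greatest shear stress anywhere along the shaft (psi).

1080 psi

Compatibility: T_A·a/J_AC = T_B·b/J_CB with T_A + T_B = T₀.
J_AC = 2.18×10^-4 m⁴, J_CB = 5.52×10^-5 m⁴, so T_A = T₀·(J_AC/a)/((J_AC/a)+(J_CB/b)) = 14770 N·m, T_B = 5332 N·m.
τ in each portion: τ_AC = 7.36×10^6 Pa, τ_CB = 7.44×10^6 Pa; maximum is in CB.
τ_max = T_CB·r/J = 5332·0.0770/5.52×10^-5 = 7.436×10^6 Pa.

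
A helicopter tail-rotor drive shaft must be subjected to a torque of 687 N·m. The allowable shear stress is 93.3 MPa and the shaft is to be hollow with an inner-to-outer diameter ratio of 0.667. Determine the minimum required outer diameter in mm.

For a hollow shaft with d_i/d_o = 0.667: τ_max = 16T/(π d_o³ (1−k⁴)), so d_o = [16T/(π τ_allow (1−k⁴))]^(1/3) = [16·687.0/(π·9.33×10^7·0.8021)]^(1/3) = 0.03603 m.

36.0 mm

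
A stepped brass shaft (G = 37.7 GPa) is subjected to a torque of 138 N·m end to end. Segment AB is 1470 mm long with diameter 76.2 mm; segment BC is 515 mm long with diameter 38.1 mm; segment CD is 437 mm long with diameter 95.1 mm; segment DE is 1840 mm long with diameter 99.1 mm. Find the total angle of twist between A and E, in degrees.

0.667°

J_AB = π(0.0762)⁴/32 = 3.31×10^-6 m⁴; J_BC = π(0.0381)⁴/32 = 2.07×10^-7 m⁴; J_CD = π(0.0951)⁴/32 = 8.03×10^-6 m⁴; J_DE = π(0.0991)⁴/32 = 9.47×10^-6 m⁴.
θ = (T/G)·Σ L_i/J_i = (138.0/37.7×10⁹)·(1.47/3.31×10^-6 + 0.515/2.07×10^-7 + 0.437/8.03×10^-6 + 1.84/9.47×10^-6) = 0.01165 rad.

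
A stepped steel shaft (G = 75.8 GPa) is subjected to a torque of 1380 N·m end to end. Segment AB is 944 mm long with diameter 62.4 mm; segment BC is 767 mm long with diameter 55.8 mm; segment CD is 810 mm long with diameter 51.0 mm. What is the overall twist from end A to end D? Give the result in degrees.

2.77°

J_AB = π(0.0624)⁴/32 = 1.49×10^-6 m⁴; J_BC = π(0.0558)⁴/32 = 9.52×10^-7 m⁴; J_CD = π(0.0510)⁴/32 = 6.64×10^-7 m⁴.
θ = (T/G)·Σ L_i/J_i = (1380/75.8×10⁹)·(0.944/1.49×10^-6 + 0.767/9.52×10^-7 + 0.810/6.64×10^-7) = 0.04842 rad.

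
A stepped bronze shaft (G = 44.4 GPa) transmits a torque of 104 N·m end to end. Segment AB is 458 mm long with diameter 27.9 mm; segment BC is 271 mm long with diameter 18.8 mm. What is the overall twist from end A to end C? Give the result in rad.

0.0698 rad

J_AB = π(0.0279)⁴/32 = 5.95×10^-8 m⁴; J_BC = π(0.0188)⁴/32 = 1.23×10^-8 m⁴.
θ = (T/G)·Σ L_i/J_i = (104.0/44.4×10⁹)·(0.458/5.95×10^-8 + 0.271/1.23×10^-8) = 0.06979 rad.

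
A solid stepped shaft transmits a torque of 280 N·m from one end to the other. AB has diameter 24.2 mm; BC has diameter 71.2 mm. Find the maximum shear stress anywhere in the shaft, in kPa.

101000 kPa

Under the same torque, τ_max = 16T/(πd³) is largest where d is smallest — segment AB (d = 24.2 mm).
τ_max = 16·280.0/(π·(0.0242)³) = 1.006×10^8 Pa.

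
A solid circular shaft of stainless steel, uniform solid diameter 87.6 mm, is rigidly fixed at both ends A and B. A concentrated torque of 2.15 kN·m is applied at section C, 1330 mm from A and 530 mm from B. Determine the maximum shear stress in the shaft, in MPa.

With uniform GJ and both ends fixed, compatibility θ_AC = θ_CB gives T_A·a = T_B·b, together with T_A + T_B = T₀.
T_A = T₀·b/(a+b) = 2150·530/1860 = 612.6 N·m; T_B = 1537 N·m.
τ in each portion: τ_AC = 4.64×10^6 Pa, τ_CB = 1.16×10^7 Pa; maximum is in CB.
τ_max = T_CB·r/J = 1537·0.0438/5.78×10^-6 = 1.165×10^7 Pa.

11.6 MPa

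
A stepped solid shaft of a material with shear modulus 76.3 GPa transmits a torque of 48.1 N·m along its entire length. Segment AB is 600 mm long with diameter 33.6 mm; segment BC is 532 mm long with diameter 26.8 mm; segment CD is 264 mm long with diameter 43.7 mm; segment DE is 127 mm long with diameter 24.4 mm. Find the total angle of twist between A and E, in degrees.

0.711°

J_AB = π(0.0336)⁴/32 = 1.25×10^-7 m⁴; J_BC = π(0.0268)⁴/32 = 5.06×10^-8 m⁴; J_CD = π(0.0437)⁴/32 = 3.58×10^-7 m⁴; J_DE = π(0.0244)⁴/32 = 3.48×10^-8 m⁴.
θ = (T/G)·Σ L_i/J_i = (48.10/76.3×10⁹)·(0.600/1.25×10^-7 + 0.532/5.06×10^-8 + 0.264/3.58×10^-7 + 0.127/3.48×10^-8) = 0.01241 rad.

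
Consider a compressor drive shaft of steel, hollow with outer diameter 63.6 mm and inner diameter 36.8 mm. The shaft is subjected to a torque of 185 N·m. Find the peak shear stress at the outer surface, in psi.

J = π(d_o⁴ − d_i⁴)/32 = π(0.0636⁴ − 0.0368⁴)/32 = 1.426×10^-6 m⁴.
τ_max = T·r/J = 185.0 × 0.0318 / 1.426×10^-6 = 4.125×10^6 Pa.

598 psi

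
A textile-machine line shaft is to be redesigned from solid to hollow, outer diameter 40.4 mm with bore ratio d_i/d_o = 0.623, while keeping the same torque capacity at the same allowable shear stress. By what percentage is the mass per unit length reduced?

Equal τ_max and T ⇒ the solid shaft needs d_s³ = d_o³(1−k⁴), so d_s = 40.4·(1−0.623⁴)^(1/3) = 38.26 mm.
Area ratio A_h/A_s = d_o²(1−k²)/d_s² = (1−k²)/(1−k⁴)^(2/3) = 0.6822.
Mass saving = 1 − 0.6822 = 31.8 %.

31.8 %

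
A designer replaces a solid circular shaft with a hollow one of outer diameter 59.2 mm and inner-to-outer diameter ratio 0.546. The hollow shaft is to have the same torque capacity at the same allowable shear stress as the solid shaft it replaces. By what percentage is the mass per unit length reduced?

25.3 %

Equal τ_max and T ⇒ the solid shaft needs d_s³ = d_o³(1−k⁴), so d_s = 59.2·(1−0.546⁴)^(1/3) = 57.39 mm.
Area ratio A_h/A_s = d_o²(1−k²)/d_s² = (1−k²)/(1−k⁴)^(2/3) = 0.7468.
Mass saving = 1 − 0.7468 = 25.3 %.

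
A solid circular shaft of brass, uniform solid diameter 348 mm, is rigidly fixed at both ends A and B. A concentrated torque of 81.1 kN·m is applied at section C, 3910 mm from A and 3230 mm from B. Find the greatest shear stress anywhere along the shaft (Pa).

With uniform GJ and both ends fixed, compatibility θ_AC = θ_CB gives T_A·a = T_B·b, together with T_A + T_B = T₀.
T_A = T₀·b/(a+b) = 81100·3230/7140 = 36690 N·m; T_B = 44410 N·m.
τ in each portion: τ_AC = 4.43×10^6 Pa, τ_CB = 5.37×10^6 Pa; maximum is in CB.
τ_max = T_CB·r/J = 44410·0.174/1.44×10^-3 = 5.367×10^6 Pa.

5.37e6 Pa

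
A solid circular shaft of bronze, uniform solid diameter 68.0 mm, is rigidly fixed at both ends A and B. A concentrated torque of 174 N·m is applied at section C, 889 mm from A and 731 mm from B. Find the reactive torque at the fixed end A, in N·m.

With uniform GJ and both ends fixed, compatibility θ_AC = θ_CB gives T_A·a = T_B·b, together with T_A + T_B = T₀.
T_A = T₀·b/(a+b) = 174.0·731/1620 = 78.51 N·m; T_B = 95.49 N·m.

78.5 N·m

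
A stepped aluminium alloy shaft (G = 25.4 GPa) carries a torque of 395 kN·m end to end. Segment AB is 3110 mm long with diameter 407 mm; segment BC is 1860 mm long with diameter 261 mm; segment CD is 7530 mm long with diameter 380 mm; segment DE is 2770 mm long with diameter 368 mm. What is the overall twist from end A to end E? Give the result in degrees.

J_AB = π(0.407)⁴/32 = 2.69×10^-3 m⁴; J_BC = π(0.261)⁴/32 = 4.56×10^-4 m⁴; J_CD = π(0.380)⁴/32 = 2.05×10^-3 m⁴; J_DE = π(0.368)⁴/32 = 1.80×10^-3 m⁴.
θ = (T/G)·Σ L_i/J_i = (395000/25.4×10⁹)·(3.11/2.69×10^-3 + 1.86/4.56×10^-4 + 7.53/2.05×10^-3 + 2.77/1.80×10^-3) = 0.1626 rad.

9.31°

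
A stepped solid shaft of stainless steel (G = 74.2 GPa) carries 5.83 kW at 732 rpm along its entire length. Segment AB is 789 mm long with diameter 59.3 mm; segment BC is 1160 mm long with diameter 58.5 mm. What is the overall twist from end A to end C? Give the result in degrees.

0.0974°

ω = 2π·732/60 = 76.65 rad/s, so T = P/ω = 5.83×10³ / 76.65 = 76.06 N·m.
J_AB = π(0.0593)⁴/32 = 1.21×10^-6 m⁴; J_BC = π(0.0585)⁴/32 = 1.15×10^-6 m⁴.
θ = (T/G)·Σ L_i/J_i = (76.06/74.2×10⁹)·(0.789/1.21×10^-6 + 1.16/1.15×10^-6) = 1.700×10^-3 rad.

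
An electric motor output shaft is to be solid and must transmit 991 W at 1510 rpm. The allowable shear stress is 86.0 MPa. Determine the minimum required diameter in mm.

7.19 mm

ω = 2π·1510/60 = 158.1 rad/s, so T = P/ω = 991 / 158.1 = 6.267 N·m.
For a solid shaft τ_max = 16T/(πd³), so d = (16T/(π τ_allow))^(1/3) = (16·6.267/(π·8.60×10^7))^(1/3) = 0.007186 m.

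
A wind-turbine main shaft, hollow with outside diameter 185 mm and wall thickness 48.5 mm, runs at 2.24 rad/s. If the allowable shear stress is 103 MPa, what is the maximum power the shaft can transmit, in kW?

J = π(d_o⁴ − d_i⁴)/32 = π(0.185⁴ − 0.0880⁴)/32 = 1.091×10^-4 m⁴.
T_max = τ_allow·J/r = 1.03×10^8 × 1.091×10^-4 / 0.0925 = 121500 N·m.
ω = 2.24 rad/s, so P_max = T_max·ω = 2.721×10^5 W.

272 kW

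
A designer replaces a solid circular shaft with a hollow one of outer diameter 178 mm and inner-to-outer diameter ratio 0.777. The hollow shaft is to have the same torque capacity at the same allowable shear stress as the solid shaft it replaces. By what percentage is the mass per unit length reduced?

Equal τ_max and T ⇒ the solid shaft needs d_s³ = d_o³(1−k⁴), so d_s = 178·(1−0.777⁴)^(1/3) = 153.0 mm.
Area ratio A_h/A_s = d_o²(1−k²)/d_s² = (1−k²)/(1−k⁴)^(2/3) = 0.5361.
Mass saving = 1 − 0.5361 = 46.4 %.

46.4 %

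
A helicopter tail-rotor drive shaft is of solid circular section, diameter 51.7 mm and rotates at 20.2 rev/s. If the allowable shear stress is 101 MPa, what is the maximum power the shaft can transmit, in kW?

348 kW

J = πd⁴/32 = π(0.0517)⁴/32 = 7.014×10^-7 m⁴.
T_max = τ_allow·J/r = 1.01×10^8 × 7.014×10^-7 / 0.0259 = 2740 N·m.
ω = 2π·20.2 = 126.9 rad/s, so P_max = T_max·ω = 3.478×10^5 W.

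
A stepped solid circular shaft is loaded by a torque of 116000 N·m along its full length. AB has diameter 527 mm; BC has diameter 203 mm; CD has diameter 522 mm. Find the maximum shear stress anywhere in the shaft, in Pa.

7.06e7 Pa

Under the same torque, τ_max = 16T/(πd³) is largest where d is smallest — segment BC (d = 203 mm).
τ_max = 16·116000/(π·(0.203)³) = 7.062×10^7 Pa.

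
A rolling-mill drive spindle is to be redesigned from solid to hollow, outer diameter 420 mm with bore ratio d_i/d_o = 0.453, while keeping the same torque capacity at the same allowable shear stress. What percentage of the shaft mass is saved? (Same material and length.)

Equal τ_max and T ⇒ the solid shaft needs d_s³ = d_o³(1−k⁴), so d_s = 420·(1−0.453⁴)^(1/3) = 414.0 mm.
Area ratio A_h/A_s = d_o²(1−k²)/d_s² = (1−k²)/(1−k⁴)^(2/3) = 0.8179.
Mass saving = 1 − 0.8179 = 18.2 %.

18.2 %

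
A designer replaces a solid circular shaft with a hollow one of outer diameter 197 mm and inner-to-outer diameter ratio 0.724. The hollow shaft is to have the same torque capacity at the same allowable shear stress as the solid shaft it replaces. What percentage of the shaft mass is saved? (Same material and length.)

41.1 %

Equal τ_max and T ⇒ the solid shaft needs d_s³ = d_o³(1−k⁴), so d_s = 197·(1−0.724⁴)^(1/3) = 177.0 mm.
Area ratio A_h/A_s = d_o²(1−k²)/d_s² = (1−k²)/(1−k⁴)^(2/3) = 0.5895.
Mass saving = 1 − 0.5895 = 41.1 %.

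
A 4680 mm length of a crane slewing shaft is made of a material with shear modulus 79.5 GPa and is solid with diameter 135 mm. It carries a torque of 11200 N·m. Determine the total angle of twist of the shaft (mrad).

20.2 mrad

J = πd⁴/32 = π(0.135)⁴/32 = 3.261×10^-5 m⁴.
θ = T·L/(G·J) = 11200 × 4.68 / (79.5×10⁹ × 3.261×10^-5) = 0.02022 rad.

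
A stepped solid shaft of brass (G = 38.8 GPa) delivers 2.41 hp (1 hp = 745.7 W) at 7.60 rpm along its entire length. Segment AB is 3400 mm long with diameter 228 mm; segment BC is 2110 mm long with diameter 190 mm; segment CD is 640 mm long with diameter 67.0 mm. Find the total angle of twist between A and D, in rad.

ω = 2π·7.60/60 = 0.7959 rad/s, so T = P/ω = 2.41×745.7 / 0.7959 = 2258 N·m.
J_AB = π(0.228)⁴/32 = 2.65×10^-4 m⁴; J_BC = π(0.190)⁴/32 = 1.28×10^-4 m⁴; J_CD = π(0.0670)⁴/32 = 1.98×10^-6 m⁴.
θ = (T/G)·Σ L_i/J_i = (2258/38.8×10⁹)·(3.40/2.65×10^-4 + 2.11/1.28×10^-4 + 0.640/1.98×10^-6) = 0.02053 rad.

0.0205 rad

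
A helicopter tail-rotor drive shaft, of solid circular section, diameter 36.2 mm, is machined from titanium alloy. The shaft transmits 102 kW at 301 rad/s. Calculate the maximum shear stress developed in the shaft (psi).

5280 psi

ω = 301 rad/s, so T = P/ω = 102×10³ / 301.0 = 338.9 N·m.
J = πd⁴/32 = π(0.0362)⁴/32 = 1.686×10^-7 m⁴.
τ_max = T·r/J = 338.9 × 0.0181 / 1.686×10^-7 = 3.638×10^7 Pa.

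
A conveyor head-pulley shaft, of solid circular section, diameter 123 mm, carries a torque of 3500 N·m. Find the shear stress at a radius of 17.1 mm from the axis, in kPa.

J = πd⁴/32 = π(0.123)⁴/32 = 2.247×10^-5 m⁴.
Shear stress varies linearly with radius: τ = T·r/J = 3500 × 0.0171 / 2.247×10^-5 = 2.663×10^6 Pa.

2660 kPa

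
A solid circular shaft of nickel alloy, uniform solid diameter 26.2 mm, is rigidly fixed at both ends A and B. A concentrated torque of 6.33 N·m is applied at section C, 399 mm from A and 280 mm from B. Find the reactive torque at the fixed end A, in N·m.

With uniform GJ and both ends fixed, compatibility θ_AC = θ_CB gives T_A·a = T_B·b, together with T_A + T_B = T₀.
T_A = T₀·b/(a+b) = 6.330·280/679.0 = 2.610 N·m; T_B = 3.720 N·m.

2.61 N·m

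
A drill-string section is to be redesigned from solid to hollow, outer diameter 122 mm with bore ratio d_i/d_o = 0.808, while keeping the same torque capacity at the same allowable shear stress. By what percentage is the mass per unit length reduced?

Equal τ_max and T ⇒ the solid shaft needs d_s³ = d_o³(1−k⁴), so d_s = 122·(1−0.808⁴)^(1/3) = 101.4 mm.
Area ratio A_h/A_s = d_o²(1−k²)/d_s² = (1−k²)/(1−k⁴)^(2/3) = 0.5027.
Mass saving = 1 − 0.5027 = 49.7 %.

49.7 %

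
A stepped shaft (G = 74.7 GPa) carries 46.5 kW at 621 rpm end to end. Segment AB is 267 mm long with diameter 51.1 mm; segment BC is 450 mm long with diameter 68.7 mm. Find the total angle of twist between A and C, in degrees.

ω = 2π·621/60 = 65.03 rad/s, so T = P/ω = 46.5×10³ / 65.03 = 715.0 N·m.
J_AB = π(0.0511)⁴/32 = 6.69×10^-7 m⁴; J_BC = π(0.0687)⁴/32 = 2.19×10^-6 m⁴.
θ = (T/G)·Σ L_i/J_i = (715.0/74.7×10⁹)·(0.267/6.69×10^-7 + 0.450/2.19×10^-6) = 5.788×10^-3 rad.

0.332°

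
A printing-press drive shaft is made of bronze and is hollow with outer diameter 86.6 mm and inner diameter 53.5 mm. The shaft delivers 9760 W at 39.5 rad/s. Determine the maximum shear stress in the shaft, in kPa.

2270 kPa

ω = 39.5 rad/s, so T = P/ω = 9760 / 39.50 = 247.1 N·m.
J = π(d_o⁴ − d_i⁴)/32 = π(0.0866⁴ − 0.0535⁴)/32 = 4.717×10^-6 m⁴.
τ_max = T·r/J = 247.1 × 0.0433 / 4.717×10^-6 = 2.268×10^6 Pa.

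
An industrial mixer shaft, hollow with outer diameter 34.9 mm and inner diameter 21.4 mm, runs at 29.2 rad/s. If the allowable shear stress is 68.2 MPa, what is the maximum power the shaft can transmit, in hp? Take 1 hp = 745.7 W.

19.1 hp

J = π(d_o⁴ − d_i⁴)/32 = π(0.0349⁴ − 0.0214⁴)/32 = 1.251×10^-7 m⁴.
T_max = τ_allow·J/r = 6.82×10^7 × 1.251×10^-7 / 0.0175 = 488.8 N·m.
ω = 29.2 rad/s, so P_max = T_max·ω = 1.427×10^4 W.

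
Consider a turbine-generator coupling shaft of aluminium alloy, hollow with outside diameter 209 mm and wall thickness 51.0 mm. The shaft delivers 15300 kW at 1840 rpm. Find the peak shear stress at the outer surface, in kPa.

ω = 2π·1840/60 = 192.7 rad/s, so T = P/ω = 15300×10³ / 192.7 = 79400 N·m.
J = π(d_o⁴ − d_i⁴)/32 = π(0.209⁴ − 0.107⁴)/32 = 1.745×10^-4 m⁴.
τ_max = T·r/J = 79400 × 0.104 / 1.745×10^-4 = 4.756×10^7 Pa.

47600 kPa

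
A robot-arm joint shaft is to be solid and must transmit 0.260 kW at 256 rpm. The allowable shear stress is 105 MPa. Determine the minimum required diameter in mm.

ω = 2π·256/60 = 26.81 rad/s, so T = P/ω = 0.260×10³ / 26.81 = 9.699 N·m.
For a solid shaft τ_max = 16T/(πd³), so d = (16T/(π τ_allow))^(1/3) = (16·9.699/(π·1.05×10^8))^(1/3) = 0.007777 m.

7.78 mm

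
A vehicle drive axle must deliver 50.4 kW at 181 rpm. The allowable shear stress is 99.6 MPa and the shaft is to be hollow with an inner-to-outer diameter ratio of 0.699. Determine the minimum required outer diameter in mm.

56.3 mm

ω = 2π·181/60 = 18.95 rad/s, so T = P/ω = 50.4×10³ / 18.95 = 2659 N·m.
For a hollow shaft with d_i/d_o = 0.699: τ_max = 16T/(π d_o³ (1−k⁴)), so d_o = [16T/(π τ_allow (1−k⁴))]^(1/3) = [16·2659/(π·9.96×10^7·0.7613)]^(1/3) = 0.05632 m.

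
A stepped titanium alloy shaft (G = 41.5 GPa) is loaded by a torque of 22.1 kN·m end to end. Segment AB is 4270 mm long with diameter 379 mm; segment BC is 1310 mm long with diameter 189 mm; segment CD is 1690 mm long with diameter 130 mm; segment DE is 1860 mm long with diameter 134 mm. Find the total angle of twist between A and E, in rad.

0.0701 rad

J_AB = π(0.379)⁴/32 = 2.03×10^-3 m⁴; J_BC = π(0.189)⁴/32 = 1.25×10^-4 m⁴; J_CD = π(0.130)⁴/32 = 2.80×10^-5 m⁴; J_DE = π(0.134)⁴/32 = 3.17×10^-5 m⁴.
θ = (T/G)·Σ L_i/J_i = (22100/41.5×10⁹)·(4.27/2.03×10^-3 + 1.31/1.25×10^-4 + 1.69/2.80×10^-5 + 1.86/3.17×10^-5) = 0.07008 rad.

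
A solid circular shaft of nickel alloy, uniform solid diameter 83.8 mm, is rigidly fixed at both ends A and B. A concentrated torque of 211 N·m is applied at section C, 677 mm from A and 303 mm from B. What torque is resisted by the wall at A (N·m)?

65.2 N·m

With uniform GJ and both ends fixed, compatibility θ_AC = θ_CB gives T_A·a = T_B·b, together with T_A + T_B = T₀.
T_A = T₀·b/(a+b) = 211.0·303/980.0 = 65.24 N·m; T_B = 145.8 N·m.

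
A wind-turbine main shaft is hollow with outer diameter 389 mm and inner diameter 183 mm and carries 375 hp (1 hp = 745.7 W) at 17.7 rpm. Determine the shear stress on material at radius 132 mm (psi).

ω = 2π·17.7/60 = 1.854 rad/s, so T = P/ω = 375×745.7 / 1.854 = 150900 N·m.
J = π(d_o⁴ − d_i⁴)/32 = π(0.389⁴ − 0.183⁴)/32 = 2.138×10^-3 m⁴.
Shear stress varies linearly with radius: τ = T·r/J = 150900 × 0.132 / 2.138×10^-3 = 9.315×10^6 Pa.

1350 psi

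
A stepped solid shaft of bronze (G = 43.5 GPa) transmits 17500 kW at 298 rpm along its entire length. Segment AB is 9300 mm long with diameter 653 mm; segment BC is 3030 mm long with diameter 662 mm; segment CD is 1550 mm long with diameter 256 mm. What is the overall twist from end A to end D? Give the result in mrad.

56.2 mrad

ω = 2π·298/60 = 31.21 rad/s, so T = P/ω = 17500×10³ / 31.21 = 560800 N·m.
J_AB = π(0.653)⁴/32 = 0.0179 m⁴; J_BC = π(0.662)⁴/32 = 0.0189 m⁴; J_CD = π(0.256)⁴/32 = 4.22×10^-4 m⁴.
θ = (T/G)·Σ L_i/J_i = (560800/43.5×10⁹)·(9.30/0.0179 + 3.03/0.0189 + 1.55/4.22×10^-4) = 0.05618 rad.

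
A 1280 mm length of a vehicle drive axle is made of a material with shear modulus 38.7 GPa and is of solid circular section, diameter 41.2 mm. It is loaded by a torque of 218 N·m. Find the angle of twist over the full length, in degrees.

J = πd⁴/32 = π(0.0412)⁴/32 = 2.829×10^-7 m⁴.
θ = T·L/(G·J) = 218.0 × 1.28 / (38.7×10⁹ × 2.829×10^-7) = 0.02549 rad.

1.46°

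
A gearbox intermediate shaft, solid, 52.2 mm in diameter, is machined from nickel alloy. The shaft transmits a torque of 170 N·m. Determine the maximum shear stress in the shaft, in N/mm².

6.09 N/mm²

J = πd⁴/32 = π(0.0522)⁴/32 = 7.289×10^-7 m⁴.
τ_max = T·r/J = 170.0 × 0.0261 / 7.289×10^-7 = 6.087×10^6 Pa.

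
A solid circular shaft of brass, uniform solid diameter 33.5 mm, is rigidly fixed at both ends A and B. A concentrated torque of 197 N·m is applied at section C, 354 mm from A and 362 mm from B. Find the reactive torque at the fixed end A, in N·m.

With uniform GJ and both ends fixed, compatibility θ_AC = θ_CB gives T_A·a = T_B·b, together with T_A + T_B = T₀.
T_A = T₀·b/(a+b) = 197.0·362/716.0 = 99.60 N·m; T_B = 97.40 N·m.

99.6 N·m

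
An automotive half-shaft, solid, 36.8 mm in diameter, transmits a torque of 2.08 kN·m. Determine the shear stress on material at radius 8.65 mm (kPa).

J = πd⁴/32 = π(0.0368)⁴/32 = 1.800×10^-7 m⁴.
Shear stress varies linearly with radius: τ = T·r/J = 2080 × 0.00865 / 1.800×10^-7 = 9.993×10^7 Pa.

99900 kPa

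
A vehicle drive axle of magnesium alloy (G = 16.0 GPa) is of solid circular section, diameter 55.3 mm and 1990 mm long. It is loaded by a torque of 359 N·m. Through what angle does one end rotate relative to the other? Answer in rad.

J = πd⁴/32 = π(0.0553)⁴/32 = 9.181×10^-7 m⁴.
θ = T·L/(G·J) = 359.0 × 1.99 / (16.0×10⁹ × 9.181×10^-7) = 0.04863 rad.

0.0486 rad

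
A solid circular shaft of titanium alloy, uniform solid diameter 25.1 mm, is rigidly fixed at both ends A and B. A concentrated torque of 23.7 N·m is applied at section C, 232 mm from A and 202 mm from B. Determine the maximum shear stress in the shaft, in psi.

592 psi

With uniform GJ and both ends fixed, compatibility θ_AC = θ_CB gives T_A·a = T_B·b, together with T_A + T_B = T₀.
T_A = T₀·b/(a+b) = 23.70·202/434.0 = 11.03 N·m; T_B = 12.67 N·m.
τ in each portion: τ_AC = 3.55×10^6 Pa, τ_CB = 4.08×10^6 Pa; maximum is in CB.
τ_max = T_CB·r/J = 12.67·0.0126/3.90×10^-8 = 4.080×10^6 Pa.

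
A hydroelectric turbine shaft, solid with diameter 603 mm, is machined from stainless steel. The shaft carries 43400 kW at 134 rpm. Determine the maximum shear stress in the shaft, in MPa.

71.8 MPa

ω = 2π·134/60 = 14.03 rad/s, so T = P/ω = 43400×10³ / 14.03 = 3.093e6 N·m.
J = πd⁴/32 = π(0.603)⁴/32 = 0.01298 m⁴.
τ_max = T·r/J = 3.093e6 × 0.301 / 0.01298 = 7.184×10^7 Pa.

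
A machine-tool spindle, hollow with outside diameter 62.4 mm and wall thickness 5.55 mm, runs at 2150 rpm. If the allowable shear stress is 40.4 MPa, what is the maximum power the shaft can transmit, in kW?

J = π(d_o⁴ − d_i⁴)/32 = π(0.0624⁴ − 0.0513⁴)/32 = 8.085×10^-7 m⁴.
T_max = τ_allow·J/r = 4.04×10^7 × 8.085×10^-7 / 0.0312 = 1047 N·m.
ω = 2π·2150/60 = 225.1 rad/s, so P_max = T_max·ω = 2.357×10^5 W.

236 kW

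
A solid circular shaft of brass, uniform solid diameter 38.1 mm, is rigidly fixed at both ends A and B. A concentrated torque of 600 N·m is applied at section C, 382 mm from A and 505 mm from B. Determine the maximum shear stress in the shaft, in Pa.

3.15e7 Pa

With uniform GJ and both ends fixed, compatibility θ_AC = θ_CB gives T_A·a = T_B·b, together with T_A + T_B = T₀.
T_A = T₀·b/(a+b) = 600.0·505/887.0 = 341.6 N·m; T_B = 258.4 N·m.
τ in each portion: τ_AC = 3.15×10^7 Pa, τ_CB = 2.38×10^7 Pa; maximum is in AC.
τ_max = T_AC·r/J = 341.6·0.0191/2.07×10^-7 = 3.146×10^7 Pa.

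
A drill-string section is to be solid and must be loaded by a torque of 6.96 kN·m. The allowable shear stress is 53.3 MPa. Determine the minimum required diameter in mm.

87.3 mm

For a solid shaft τ_max = 16T/(πd³), so d = (16T/(π τ_allow))^(1/3) = (16·6960/(π·5.33×10^7))^(1/3) = 0.08729 m.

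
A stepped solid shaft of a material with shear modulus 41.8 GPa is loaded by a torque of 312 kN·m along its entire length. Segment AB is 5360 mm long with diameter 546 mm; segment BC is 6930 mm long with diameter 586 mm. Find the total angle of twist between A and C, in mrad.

J_AB = π(0.546)⁴/32 = 8.73×10^-3 m⁴; J_BC = π(0.586)⁴/32 = 0.0116 m⁴.
θ = (T/G)·Σ L_i/J_i = (312000/41.8×10⁹)·(5.36/8.73×10^-3 + 6.93/0.0116) = 9.053×10^-3 rad.

9.05 mrad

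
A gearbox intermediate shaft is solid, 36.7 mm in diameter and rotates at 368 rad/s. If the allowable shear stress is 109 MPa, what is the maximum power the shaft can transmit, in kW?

J = πd⁴/32 = π(0.0367)⁴/32 = 1.781×10^-7 m⁴.
T_max = τ_allow·J/r = 1.09×10^8 × 1.781×10^-7 / 0.0184 = 1058 N·m.
ω = 368 rad/s, so P_max = T_max·ω = 3.893×10^5 W.

389 kW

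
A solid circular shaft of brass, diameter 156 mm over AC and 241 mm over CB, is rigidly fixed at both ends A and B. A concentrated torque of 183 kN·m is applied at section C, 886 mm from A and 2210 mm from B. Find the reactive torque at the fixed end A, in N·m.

Compatibility: T_A·a/J_AC = T_B·b/J_CB with T_A + T_B = T₀.
J_AC = 5.81×10^-5 m⁴, J_CB = 3.31×10^-4 m⁴, so T_A = T₀·(J_AC/a)/((J_AC/a)+(J_CB/b)) = 55730 N·m, T_B = 127300 N·m.

55700 N·m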